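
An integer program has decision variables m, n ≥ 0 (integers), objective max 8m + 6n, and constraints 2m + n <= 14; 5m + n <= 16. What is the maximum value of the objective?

84

(m,n)=(0,14): 2·0+1·14=14≤14, 5·0+1·14=14≤16, objective 84.
(m,n)=(0,13): 2·0+1·13=13≤14, 5·0+1·13=13≤16, objective 78.
Maximum is 84 at (m,n)=(0,14).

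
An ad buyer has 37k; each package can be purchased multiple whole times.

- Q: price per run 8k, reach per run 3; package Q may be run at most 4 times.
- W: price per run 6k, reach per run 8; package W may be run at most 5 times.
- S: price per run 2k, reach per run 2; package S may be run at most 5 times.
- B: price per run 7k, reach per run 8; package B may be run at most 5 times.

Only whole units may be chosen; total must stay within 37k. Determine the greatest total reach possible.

48

W has the best ratio (8/6); taking only W gives at most 5×8 = 40 (stopped by the supply cap of 5).
Mixing does better — 5×W and 1×B: price 37 ≤ 37, reach 5·8 + 1·8 = 48.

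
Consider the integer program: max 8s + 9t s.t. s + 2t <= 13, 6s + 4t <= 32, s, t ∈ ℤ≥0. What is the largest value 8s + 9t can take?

(s,t)=(1,6) is feasible, giving 62.
(s,t)=(2,5) is feasible, giving 61.
(s,t)=(0,6) is feasible, giving 54.
The best lattice point is (1,6), giving 62.

62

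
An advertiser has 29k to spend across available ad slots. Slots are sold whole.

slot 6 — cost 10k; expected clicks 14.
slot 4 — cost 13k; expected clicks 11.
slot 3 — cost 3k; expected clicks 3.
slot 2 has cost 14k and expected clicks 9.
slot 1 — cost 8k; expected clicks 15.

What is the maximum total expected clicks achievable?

32

Allowing fractional choices, the relaxed optimum would be about 38.8, but ad slots are indivisible.
slot 6 + slot 1: cost 10 + 8 = 18 ≤ 29, expected clicks 14 + 15 = 29.
slot 6 + slot 3 + slot 1: cost 10 + 3 + 8 = 21 ≤ 29, expected clicks 14 + 3 + 15 = 32.
Best is slot 6, slot 3, and slot 1 with total expected clicks 32.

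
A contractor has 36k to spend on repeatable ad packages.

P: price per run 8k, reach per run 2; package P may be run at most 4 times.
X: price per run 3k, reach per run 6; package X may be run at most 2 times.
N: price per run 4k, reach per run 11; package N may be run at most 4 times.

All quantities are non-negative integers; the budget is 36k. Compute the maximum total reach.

58

N has the best ratio (11/4); taking only N gives at most 4×11 = 44 (stopped by the supply cap of 4).
Mixing does better — 1×P, 2×X, and 4×N: price 30 ≤ 36, reach 1·2 + 2·6 + 4·11 = 58.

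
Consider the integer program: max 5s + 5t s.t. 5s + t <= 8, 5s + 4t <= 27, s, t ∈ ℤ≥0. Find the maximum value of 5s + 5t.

(s,t)=(0,6) is feasible, giving 30.
(s,t)=(0,5) is feasible, giving 25.
Maximum is 30 at (s,t)=(0,6).

30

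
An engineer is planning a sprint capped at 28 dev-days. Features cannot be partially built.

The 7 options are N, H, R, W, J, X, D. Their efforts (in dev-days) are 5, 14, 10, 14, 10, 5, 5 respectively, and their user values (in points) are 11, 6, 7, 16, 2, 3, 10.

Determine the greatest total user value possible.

37

Take N, W, and D: effort 5 + 14 + 5 = 24 ≤ 28, user value 11 + 16 + 10 = 37.
No other feasible combination does better.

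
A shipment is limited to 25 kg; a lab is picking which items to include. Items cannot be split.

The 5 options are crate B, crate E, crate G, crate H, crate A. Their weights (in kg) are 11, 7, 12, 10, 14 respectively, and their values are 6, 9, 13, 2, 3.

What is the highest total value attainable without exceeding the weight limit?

22

Allowing fractional choices, the relaxed optimum would be about 25.3, but items are indivisible.
crate E + crate G: weight 7 + 12 = 19 ≤ 25, value 9 + 13 = 22.
crate B + crate G: weight 11 + 12 = 23 ≤ 25, value 6 + 13 = 19.
Best is crate E and crate G with total value 22.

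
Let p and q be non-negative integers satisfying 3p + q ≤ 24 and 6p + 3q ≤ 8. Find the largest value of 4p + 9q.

18

The continuous relaxation peaks at (0, 2.67) with value 24.00; rounding to a feasible lattice point costs some objective.
(p,q)=(0,2): 3·0+1·2=2≤24, 6·0+3·2=6≤8, objective 18.
(p,q)=(0,1): 3·0+1·1=1≤24, 6·0+3·1=3≤8, objective 9.
No feasible integer point exceeds 18.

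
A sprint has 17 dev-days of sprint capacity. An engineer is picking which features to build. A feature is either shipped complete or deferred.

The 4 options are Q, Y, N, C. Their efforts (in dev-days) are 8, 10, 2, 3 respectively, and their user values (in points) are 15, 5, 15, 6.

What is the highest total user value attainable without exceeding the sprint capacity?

Allowing fractional choices, the relaxed optimum would be about 38.0, but features are indivisible.
Q + N: effort 8 + 2 = 10 ≤ 17, user value 15 + 15 = 30.
Y + N + C: effort 10 + 2 + 3 = 15 ≤ 17, user value 5 + 15 + 6 = 26.
Q + N + C: effort 8 + 2 + 3 = 13 ≤ 17, user value 15 + 15 + 6 = 36.
Best is Q, N, and C with total user value 36.

36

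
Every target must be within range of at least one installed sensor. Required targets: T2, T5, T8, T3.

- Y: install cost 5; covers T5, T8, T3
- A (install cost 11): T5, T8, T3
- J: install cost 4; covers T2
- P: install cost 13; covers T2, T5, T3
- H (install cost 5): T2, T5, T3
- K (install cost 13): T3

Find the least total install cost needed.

9

Choose Y and J: together they cover T2, T5, T8, T3 — every target.
Total install cost: 5 + 4 = 9.
No cover costs less than 9.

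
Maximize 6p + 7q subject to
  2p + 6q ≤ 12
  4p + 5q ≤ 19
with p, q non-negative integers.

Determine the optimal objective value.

25

(p,q)=(3,1) is feasible, giving 25.
(p,q)=(4,0) is feasible, giving 24.
(p,q)=(2,1) is feasible, giving 19.
Maximum is 25 at (p,q)=(3,1).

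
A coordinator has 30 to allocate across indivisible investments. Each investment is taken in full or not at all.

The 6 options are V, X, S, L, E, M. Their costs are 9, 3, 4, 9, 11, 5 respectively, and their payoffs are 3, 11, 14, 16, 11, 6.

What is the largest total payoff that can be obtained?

Take X, S, L, and E: cost 3 + 4 + 9 + 11 = 27 ≤ 30, payoff 11 + 14 + 16 + 11 = 52.
No other feasible combination does better.

52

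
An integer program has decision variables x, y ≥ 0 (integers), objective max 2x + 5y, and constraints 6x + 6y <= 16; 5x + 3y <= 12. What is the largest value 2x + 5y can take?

10

The continuous relaxation peaks at (0, 2.67) with value 13.33; rounding to a feasible lattice point costs some objective.
(x,y)=(0,2) is feasible, giving 10.
(x,y)=(1,1) is feasible, giving 7.
(x,y)=(0,1) is feasible, giving 5.
The best lattice point is (0,2), giving 10.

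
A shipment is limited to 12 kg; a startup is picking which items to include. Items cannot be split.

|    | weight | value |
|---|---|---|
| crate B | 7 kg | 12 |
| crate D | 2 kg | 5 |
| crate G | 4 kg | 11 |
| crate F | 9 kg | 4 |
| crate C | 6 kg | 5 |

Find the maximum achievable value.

23

Allowing fractional choices, the relaxed optimum would be about 26.3, but items are indivisible.
crate D + crate G + crate C: weight 2 + 4 + 6 = 12 ≤ 12, value 5 + 11 + 5 = 21.
crate B + crate G: weight 7 + 4 = 11 ≤ 12, value 12 + 11 = 23.
crate B + crate D: weight 7 + 2 = 9 ≤ 12, value 12 + 5 = 17.
Best is crate B and crate G with total value 23.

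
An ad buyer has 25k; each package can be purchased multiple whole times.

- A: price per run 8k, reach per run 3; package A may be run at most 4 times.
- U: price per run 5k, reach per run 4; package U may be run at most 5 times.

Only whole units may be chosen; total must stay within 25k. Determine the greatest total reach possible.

20

Take 5×U: price 25 ≤ 25, reach 5·4 = 20.
U has the best ratio (4/5) and is taken to its limit of 5; remaining capacity is filled optimally with the others.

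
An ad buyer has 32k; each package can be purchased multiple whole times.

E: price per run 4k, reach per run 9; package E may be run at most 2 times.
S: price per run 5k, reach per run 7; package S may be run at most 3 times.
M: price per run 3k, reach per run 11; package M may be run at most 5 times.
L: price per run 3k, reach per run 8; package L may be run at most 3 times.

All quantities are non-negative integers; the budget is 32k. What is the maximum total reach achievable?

97

This is a bounded integer knapsack.
M has the best ratio (11/3); taking only M gives at most 5×11 = 55 (stopped by the supply cap of 5).
Mixing does better — 2×E, 5×M, and 3×L: price 32 ≤ 32, reach 2·9 + 5·11 + 3·8 = 97.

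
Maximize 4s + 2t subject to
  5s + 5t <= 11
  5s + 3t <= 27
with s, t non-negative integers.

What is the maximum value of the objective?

The continuous relaxation peaks at (2.2, 0) with value 8.80; rounding to a feasible lattice point costs some objective.
(s,t)=(2,0) is feasible, giving 8.
(s,t)=(1,1) is feasible, giving 6.
(s,t)=(1,0) is feasible, giving 4.
Maximum is 8 at (s,t)=(2,0).

8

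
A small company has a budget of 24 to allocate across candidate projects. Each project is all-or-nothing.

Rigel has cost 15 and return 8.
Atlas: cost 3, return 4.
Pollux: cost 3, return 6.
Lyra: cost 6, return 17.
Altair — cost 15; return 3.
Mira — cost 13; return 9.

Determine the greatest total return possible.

32

Allowing fractional choices, the relaxed optimum would be about 35.3, but projects are indivisible.
Rigel + Pollux + Lyra: cost 15 + 3 + 6 = 24 ≤ 24, return 8 + 6 + 17 = 31.
Pollux + Lyra + Mira: cost 3 + 6 + 13 = 22 ≤ 24, return 6 + 17 + 9 = 32.
Atlas + Lyra + Mira: cost 3 + 6 + 13 = 22 ≤ 24, return 4 + 17 + 9 = 30.
Best is Pollux, Lyra, and Mira with total return 32.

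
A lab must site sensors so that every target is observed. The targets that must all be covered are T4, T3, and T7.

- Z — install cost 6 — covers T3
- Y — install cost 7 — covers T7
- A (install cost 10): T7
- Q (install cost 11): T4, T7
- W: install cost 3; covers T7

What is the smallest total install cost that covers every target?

The greedy cost-per-new-target heuristic would pick W, Z, and Q for 20, but a cheaper cover exists.
Choose Z and Q: together they cover T4, T3, T7 — every target.
Total install cost: 6 + 11 = 17.
No cover costs less than 17.

17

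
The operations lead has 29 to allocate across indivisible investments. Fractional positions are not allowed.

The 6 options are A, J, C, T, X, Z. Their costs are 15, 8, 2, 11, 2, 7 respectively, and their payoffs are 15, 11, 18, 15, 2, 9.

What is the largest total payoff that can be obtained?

53

A + C + T: cost 15 + 2 + 11 = 28 ≤ 29, payoff 15 + 18 + 15 = 48.
J + C + T + Z: cost 8 + 2 + 11 + 7 = 28 ≤ 29, payoff 11 + 18 + 15 + 9 = 53.
J + C + T + X: cost 8 + 2 + 11 + 2 = 23 ≤ 29, payoff 11 + 18 + 15 + 2 = 46.
Best is J, C, T, and Z with total payoff 53.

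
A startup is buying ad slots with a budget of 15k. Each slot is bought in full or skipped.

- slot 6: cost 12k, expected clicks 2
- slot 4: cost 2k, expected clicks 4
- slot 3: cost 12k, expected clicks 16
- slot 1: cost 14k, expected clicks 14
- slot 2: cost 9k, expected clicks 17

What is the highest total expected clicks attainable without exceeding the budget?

21

This is a 0-1 knapsack instance.
Take slot 4 and slot 2: cost 2 + 9 = 11 ≤ 15, expected clicks 4 + 17 = 21.
No other feasible combination does better.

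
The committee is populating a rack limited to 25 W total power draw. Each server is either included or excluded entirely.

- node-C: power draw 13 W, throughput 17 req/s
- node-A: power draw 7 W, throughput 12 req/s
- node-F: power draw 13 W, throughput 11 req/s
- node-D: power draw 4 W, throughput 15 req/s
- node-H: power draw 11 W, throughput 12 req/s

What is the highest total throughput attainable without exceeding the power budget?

node-C + node-A + node-D: power draw 13 + 7 + 4 = 24 ≤ 25, throughput 17 + 12 + 15 = 44.
node-A + node-F + node-D: power draw 7 + 13 + 4 = 24 ≤ 25, throughput 12 + 11 + 15 = 38.
node-A + node-D + node-H: power draw 7 + 4 + 11 = 22 ≤ 25, throughput 12 + 15 + 12 = 39.
Best is node-C, node-A, and node-D with total throughput 44.

44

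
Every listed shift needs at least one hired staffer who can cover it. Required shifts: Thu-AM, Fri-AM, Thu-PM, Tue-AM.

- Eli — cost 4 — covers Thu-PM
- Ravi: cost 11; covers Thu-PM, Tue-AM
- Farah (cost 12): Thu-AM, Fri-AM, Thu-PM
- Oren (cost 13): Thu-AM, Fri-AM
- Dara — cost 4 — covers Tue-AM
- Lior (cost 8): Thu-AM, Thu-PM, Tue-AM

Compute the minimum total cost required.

16

This is an integer covering problem.
The greedy cost-per-new-shift heuristic would pick Lior and Farah for 20, but a cheaper cover exists.
Choose Farah and Dara: together they cover Thu-AM, Fri-AM, Thu-PM, Tue-AM — every shift.
Total cost: 12 + 4 = 16.
No cover costs less than 16.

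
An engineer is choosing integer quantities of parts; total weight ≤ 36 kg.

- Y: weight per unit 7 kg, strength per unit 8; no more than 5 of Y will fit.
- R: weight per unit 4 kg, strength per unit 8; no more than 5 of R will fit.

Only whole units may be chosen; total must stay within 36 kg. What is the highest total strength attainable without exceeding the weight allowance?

1×Y and 5×R: weight 27 ≤ 36, strength 1·8 + 5·8 = 48.
2×Y and 5×R: weight 34 ≤ 36, strength 2·8 + 5·8 = 56.
Best is 56.

56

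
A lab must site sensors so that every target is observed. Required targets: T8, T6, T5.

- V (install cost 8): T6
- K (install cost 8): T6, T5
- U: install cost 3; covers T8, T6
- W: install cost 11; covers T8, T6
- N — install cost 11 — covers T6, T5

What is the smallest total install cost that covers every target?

11

Choose K and U: together they cover T8, T6, T5 — every target.
Total install cost: 8 + 3 = 11.
No cover costs less than 11.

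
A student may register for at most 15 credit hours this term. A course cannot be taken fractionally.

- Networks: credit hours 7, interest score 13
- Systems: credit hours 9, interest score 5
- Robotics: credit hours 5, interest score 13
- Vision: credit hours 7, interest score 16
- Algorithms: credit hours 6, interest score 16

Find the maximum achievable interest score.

32

This is a 0-1 knapsack instance.
Take Vision and Algorithms: credit hours 7 + 6 = 13 ≤ 15, interest score 16 + 16 = 32.
No other feasible combination does better.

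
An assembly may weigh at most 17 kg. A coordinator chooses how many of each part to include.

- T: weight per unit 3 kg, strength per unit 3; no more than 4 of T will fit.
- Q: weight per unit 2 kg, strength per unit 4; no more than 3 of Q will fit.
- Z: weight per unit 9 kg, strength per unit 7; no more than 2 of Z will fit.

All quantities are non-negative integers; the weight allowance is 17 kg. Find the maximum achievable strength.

21

This is a bounded integer knapsack.
Q has the best ratio (4/2); taking only Q gives at most 3×4 = 12 (stopped by the supply cap of 3).
Mixing does better — 3×T and 3×Q: weight 15 ≤ 17, strength 3·3 + 3·4 = 21.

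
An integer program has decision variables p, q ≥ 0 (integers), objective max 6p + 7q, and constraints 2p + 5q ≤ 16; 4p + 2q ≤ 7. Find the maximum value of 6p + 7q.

21

(p,q)=(0,3) is feasible, giving 21.
(p,q)=(0,2) is feasible, giving 14.
No feasible integer point exceeds 21.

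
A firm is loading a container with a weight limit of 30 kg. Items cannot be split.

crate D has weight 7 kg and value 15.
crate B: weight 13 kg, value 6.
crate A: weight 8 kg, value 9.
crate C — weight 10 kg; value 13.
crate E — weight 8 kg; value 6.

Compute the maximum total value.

37

This is a 0-1 knapsack instance.
Take crate D, crate A, and crate C: weight 7 + 8 + 10 = 25 ≤ 30, value 15 + 9 + 13 = 37.
No other feasible combination does better.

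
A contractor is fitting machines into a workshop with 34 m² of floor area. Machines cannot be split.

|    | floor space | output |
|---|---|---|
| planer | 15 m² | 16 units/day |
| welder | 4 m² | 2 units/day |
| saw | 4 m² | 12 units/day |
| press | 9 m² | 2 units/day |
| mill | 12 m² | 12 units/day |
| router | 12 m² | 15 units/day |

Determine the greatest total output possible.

planer + saw + router: floor space 15 + 4 + 12 = 31 ≤ 34, output 16 + 12 + 15 = 43.
planer + saw + mill: floor space 15 + 4 + 12 = 31 ≤ 34, output 16 + 12 + 12 = 40.
welder + saw + mill + router: floor space 4 + 4 + 12 + 12 = 32 ≤ 34, output 2 + 12 + 12 + 15 = 41.
Best is planer, saw, and router with total output 43.

43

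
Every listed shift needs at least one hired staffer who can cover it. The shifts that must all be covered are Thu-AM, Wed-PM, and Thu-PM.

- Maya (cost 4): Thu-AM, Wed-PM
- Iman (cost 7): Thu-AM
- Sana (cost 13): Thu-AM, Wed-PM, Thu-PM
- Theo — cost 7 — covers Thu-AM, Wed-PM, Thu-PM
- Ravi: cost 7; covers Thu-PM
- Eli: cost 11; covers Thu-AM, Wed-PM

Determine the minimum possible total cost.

The greedy cost-per-new-shift heuristic would pick Maya and Theo for 11, but a cheaper cover exists.
Theo alone covers Thu-AM, Wed-PM, Thu-PM — every shift.
Total cost: 7.
No cover costs less than 7.

7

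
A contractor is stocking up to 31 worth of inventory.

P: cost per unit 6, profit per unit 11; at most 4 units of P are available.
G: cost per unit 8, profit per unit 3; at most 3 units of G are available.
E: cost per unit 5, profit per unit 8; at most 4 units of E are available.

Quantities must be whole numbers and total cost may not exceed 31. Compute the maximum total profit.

52

Take 4×P and 1×E: cost 29 ≤ 31, profit 4·11 + 1·8 = 52.
P has the best ratio (11/6) and is taken to its limit of 4; remaining capacity is filled optimally with the others.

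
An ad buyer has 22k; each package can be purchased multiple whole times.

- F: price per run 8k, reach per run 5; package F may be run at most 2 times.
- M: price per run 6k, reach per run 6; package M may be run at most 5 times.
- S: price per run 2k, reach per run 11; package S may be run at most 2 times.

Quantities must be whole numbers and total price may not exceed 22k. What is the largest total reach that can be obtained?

40

S has the best ratio (11/2); taking only S gives at most 2×11 = 22 (stopped by the supply cap of 2).
Mixing does better — 3×M and 2×S: price 22 ≤ 22, reach 3·6 + 2·11 = 40.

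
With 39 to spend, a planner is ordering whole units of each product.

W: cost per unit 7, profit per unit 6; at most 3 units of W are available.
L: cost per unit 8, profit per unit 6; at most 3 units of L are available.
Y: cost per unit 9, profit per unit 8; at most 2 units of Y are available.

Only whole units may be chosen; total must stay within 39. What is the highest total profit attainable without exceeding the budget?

This is a bounded integer knapsack.
2×W, 2×L, and 1×Y: cost 39 ≤ 39, profit 2·6 + 2·6 + 1·8 = 32.
3×W and 2×Y: cost 39 ≤ 39, profit 3·6 + 2·8 = 34.
Best is 34.

34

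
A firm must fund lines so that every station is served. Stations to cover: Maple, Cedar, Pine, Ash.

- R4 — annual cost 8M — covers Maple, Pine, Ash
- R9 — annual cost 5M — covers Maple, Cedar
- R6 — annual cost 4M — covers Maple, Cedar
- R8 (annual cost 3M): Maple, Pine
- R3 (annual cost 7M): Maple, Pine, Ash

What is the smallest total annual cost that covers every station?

This is an integer covering problem.
The greedy cost-per-new-station heuristic would pick R8, R6, and R3 for 14, but a cheaper cover exists.
Choose R6 and R3: together they cover Maple, Cedar, Pine, Ash — every station.
Total annual cost: 4 + 7 = 11.
No cover costs less than 11.

11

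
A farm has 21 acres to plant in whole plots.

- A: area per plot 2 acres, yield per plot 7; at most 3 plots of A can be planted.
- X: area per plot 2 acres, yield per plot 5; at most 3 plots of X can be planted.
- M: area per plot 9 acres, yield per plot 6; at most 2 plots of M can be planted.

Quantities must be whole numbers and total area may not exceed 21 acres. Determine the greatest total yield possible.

3×A, 2×X, and 1×M: area 19 ≤ 21, yield 3·7 + 2·5 + 1·6 = 37.
3×A, 3×X, and 1×M: area 21 ≤ 21, yield 3·7 + 3·5 + 1·6 = 42.
Best is 42.

42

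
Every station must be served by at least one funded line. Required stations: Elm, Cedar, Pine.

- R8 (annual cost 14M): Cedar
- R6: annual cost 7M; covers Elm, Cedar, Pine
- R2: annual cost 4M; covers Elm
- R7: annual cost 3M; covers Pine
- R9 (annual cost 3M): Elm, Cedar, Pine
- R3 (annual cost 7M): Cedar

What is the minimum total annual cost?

3

R9 alone covers Elm, Cedar, Pine — every station.
Total annual cost: 3.
No cover costs less than 3.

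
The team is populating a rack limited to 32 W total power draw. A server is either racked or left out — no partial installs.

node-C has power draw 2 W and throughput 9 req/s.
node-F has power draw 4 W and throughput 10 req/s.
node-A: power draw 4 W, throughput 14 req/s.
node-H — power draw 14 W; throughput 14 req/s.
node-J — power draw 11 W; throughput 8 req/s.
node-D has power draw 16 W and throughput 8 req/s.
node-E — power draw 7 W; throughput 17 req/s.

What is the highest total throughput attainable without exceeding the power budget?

This is an integer program with binary decision variables.
node-C + node-F + node-A + node-J + node-E: power draw 2 + 4 + 4 + 11 + 7 = 28 ≤ 32, throughput 9 + 10 + 14 + 8 + 17 = 58.
node-C + node-F + node-A + node-H + node-E: power draw 2 + 4 + 4 + 14 + 7 = 31 ≤ 32, throughput 9 + 10 + 14 + 14 + 17 = 64.
Best is node-C, node-F, node-A, node-H, and node-E with total throughput 64.

64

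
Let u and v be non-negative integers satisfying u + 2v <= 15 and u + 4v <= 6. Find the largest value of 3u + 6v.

18

(u,v)=(6,0): 1·6+2·0=6≤15, 1·6+4·0=6≤6, objective 18.
(u,v)=(5,0): 1·5+2·0=5≤15, 1·5+4·0=5≤6, objective 15.
The best lattice point is (6,0), giving 18.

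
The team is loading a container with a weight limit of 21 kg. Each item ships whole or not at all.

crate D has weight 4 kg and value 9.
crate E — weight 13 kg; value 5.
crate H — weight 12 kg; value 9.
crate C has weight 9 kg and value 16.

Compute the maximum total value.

25

Take crate D and crate C: weight 4 + 9 = 13 ≤ 21, value 9 + 16 = 25.
No feasible combination exceeds this.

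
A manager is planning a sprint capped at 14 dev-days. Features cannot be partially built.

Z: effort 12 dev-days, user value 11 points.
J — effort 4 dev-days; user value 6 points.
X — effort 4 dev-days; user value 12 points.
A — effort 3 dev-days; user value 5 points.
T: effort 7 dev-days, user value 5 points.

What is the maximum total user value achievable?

Allowing fractional choices, the relaxed optimum would be about 25.8, but features are indivisible.
J + X: effort 4 + 4 = 8 ≤ 14, user value 6 + 12 = 18.
J + X + A: effort 4 + 4 + 3 = 11 ≤ 14, user value 6 + 12 + 5 = 23.
X + A + T: effort 4 + 3 + 7 = 14 ≤ 14, user value 12 + 5 + 5 = 22.
Best is J, X, and A with total user value 23.

23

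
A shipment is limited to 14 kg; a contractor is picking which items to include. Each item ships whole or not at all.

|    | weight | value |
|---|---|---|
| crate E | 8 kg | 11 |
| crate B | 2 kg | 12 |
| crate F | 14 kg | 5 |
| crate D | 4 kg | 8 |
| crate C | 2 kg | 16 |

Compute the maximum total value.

This is a 0-1 knapsack instance.
Allowing fractional choices, the relaxed optimum would be about 44.2, but items are indivisible.
crate E + crate B + crate C: weight 8 + 2 + 2 = 12 ≤ 14, value 11 + 12 + 16 = 39.
crate B + crate D + crate C: weight 2 + 4 + 2 = 8 ≤ 14, value 12 + 8 + 16 = 36.
Best is crate E, crate B, and crate C with total value 39.

39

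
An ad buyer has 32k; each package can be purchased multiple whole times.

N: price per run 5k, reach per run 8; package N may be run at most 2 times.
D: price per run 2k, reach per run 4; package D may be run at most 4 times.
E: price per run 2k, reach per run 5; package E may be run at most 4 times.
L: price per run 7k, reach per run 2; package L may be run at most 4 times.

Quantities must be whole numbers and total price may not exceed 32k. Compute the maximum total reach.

2×N, 4×D, and 4×E: price 26 ≤ 32, reach 2·8 + 4·4 + 4·5 = 52.
2×N, 3×D, 4×E, and 1×L: price 31 ≤ 32, reach 2·8 + 3·4 + 4·5 + 1·2 = 50.
Best is 52.

52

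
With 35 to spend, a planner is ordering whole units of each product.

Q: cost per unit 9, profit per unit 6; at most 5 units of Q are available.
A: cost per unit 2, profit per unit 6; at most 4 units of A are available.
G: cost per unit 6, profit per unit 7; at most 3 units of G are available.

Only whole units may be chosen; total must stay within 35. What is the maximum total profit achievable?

1×Q, 4×A, and 3×G: cost 35 ≤ 35, profit 1·6 + 4·6 + 3·7 = 51.
4×A and 3×G: cost 26 ≤ 35, profit 4·6 + 3·7 = 45.
Best is 51.

51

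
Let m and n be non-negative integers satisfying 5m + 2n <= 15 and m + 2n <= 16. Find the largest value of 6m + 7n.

Relaxing integrality, the LP optimum is 52.50 at (m,n) = (0, 7.5), which is not an integer point.
(m,n)=(0,7): 5·0+2·7=14≤15, 1·0+2·7=14≤16, objective 49.
(m,n)=(0,6): 5·0+2·6=12≤15, 1·0+2·6=12≤16, objective 42.
No feasible integer point exceeds 49.

49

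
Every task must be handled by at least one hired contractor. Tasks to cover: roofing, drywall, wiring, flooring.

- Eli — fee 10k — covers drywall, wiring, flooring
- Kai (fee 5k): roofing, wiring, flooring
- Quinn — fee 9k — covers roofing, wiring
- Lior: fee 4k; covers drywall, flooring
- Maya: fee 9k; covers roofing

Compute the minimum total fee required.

Choose Kai and Lior: together they cover roofing, drywall, wiring, flooring — every task.
Total fee: 5 + 4 = 9.

9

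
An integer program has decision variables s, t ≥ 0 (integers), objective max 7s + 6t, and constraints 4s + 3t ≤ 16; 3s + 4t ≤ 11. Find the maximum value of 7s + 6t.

21

Relaxing integrality, the LP optimum is 25.67 at (s,t) = (3.67, 0), which is not an integer point.
(s,t)=(3,0): 4·3+3·0=12≤16, 3·3+4·0=9≤11, objective 21.
(s,t)=(2,1): 4·2+3·1=11≤16, 3·2+4·1=10≤11, objective 20.
(s,t)=(2,0): 4·2+3·0=8≤16, 3·2+4·0=6≤11, objective 14.
The best lattice point is (3,0), giving 21.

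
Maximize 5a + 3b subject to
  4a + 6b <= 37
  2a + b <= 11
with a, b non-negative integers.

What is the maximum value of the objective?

(a,b)=(4,3): 4·4+6·3=34≤37, 2·4+1·3=11≤11, objective 29.
(a,b)=(3,4): 4·3+6·4=36≤37, 2·3+1·4=10≤11, objective 27.
(a,b)=(4,2): 4·4+6·2=28≤37, 2·4+1·2=10≤11, objective 26.
The best lattice point is (4,3), giving 29.

29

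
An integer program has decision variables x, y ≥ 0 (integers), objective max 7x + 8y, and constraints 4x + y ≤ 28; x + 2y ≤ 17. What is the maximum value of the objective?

Relaxing integrality, the LP optimum is 84.71 at (x,y) = (5.57, 5.71), which is not an integer point.
(x,y)=(5,6) is feasible, giving 83.
(x,y)=(4,6) is feasible, giving 76.
Maximum is 83 at (x,y)=(5,6).

83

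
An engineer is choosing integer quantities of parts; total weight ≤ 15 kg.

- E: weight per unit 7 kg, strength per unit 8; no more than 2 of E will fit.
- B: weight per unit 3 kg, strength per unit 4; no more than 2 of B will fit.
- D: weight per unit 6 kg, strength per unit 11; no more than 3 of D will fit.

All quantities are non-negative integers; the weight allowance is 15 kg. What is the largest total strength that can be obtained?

26

This is a bounded integer knapsack.
Take 1×B and 2×D: weight 15 ≤ 15, strength 1·4 + 2·11 = 26.
No other integer combination yields more.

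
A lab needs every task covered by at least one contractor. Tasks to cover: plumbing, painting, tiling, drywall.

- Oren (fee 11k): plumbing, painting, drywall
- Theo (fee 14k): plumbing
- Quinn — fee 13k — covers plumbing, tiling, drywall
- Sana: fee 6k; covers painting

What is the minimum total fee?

The greedy cost-per-new-task heuristic would pick Oren and Quinn for 24, but a cheaper cover exists.
Choose Quinn and Sana: together they cover plumbing, painting, tiling, drywall — every task.
Total fee: 13 + 6 = 19.
No cover costs less than 19.

19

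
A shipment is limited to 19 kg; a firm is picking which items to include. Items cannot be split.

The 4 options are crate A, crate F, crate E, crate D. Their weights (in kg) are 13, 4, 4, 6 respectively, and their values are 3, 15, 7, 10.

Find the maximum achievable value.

crate F + crate D: weight 4 + 6 = 10 ≤ 19, value 15 + 10 = 25.
crate F + crate E + crate D: weight 4 + 4 + 6 = 14 ≤ 19, value 15 + 7 + 10 = 32.
Best is crate F, crate E, and crate D with total value 32.

32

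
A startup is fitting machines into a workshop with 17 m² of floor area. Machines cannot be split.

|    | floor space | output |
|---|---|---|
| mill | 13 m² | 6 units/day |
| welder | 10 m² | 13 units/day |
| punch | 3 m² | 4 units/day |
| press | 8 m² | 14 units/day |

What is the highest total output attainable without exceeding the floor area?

Allowing fractional choices, the relaxed optimum would be about 25.8, but machines are indivisible.
punch + press: floor space 3 + 8 = 11 ≤ 17, output 4 + 14 = 18.
press: floor space 8 ≤ 17, output 14.
welder + punch: floor space 10 + 3 = 13 ≤ 17, output 13 + 4 = 17.
Best is punch and press with total output 18.

18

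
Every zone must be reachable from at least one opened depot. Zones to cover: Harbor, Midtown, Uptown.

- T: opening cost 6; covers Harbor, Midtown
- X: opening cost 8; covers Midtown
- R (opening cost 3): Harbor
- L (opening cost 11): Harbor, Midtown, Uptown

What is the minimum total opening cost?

This is an integer covering problem.
L alone covers Harbor, Midtown, Uptown — every zone.
Total opening cost: 11.

11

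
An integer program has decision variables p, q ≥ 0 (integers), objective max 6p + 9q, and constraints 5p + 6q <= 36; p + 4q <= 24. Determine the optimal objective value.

(p,q)=(0,6): 5·0+6·6=36≤36, 1·0+4·6=24≤24, objective 54.
(p,q)=(1,5): 5·1+6·5=35≤36, 1·1+4·5=21≤24, objective 51.
(p,q)=(0,5): 5·0+6·5=30≤36, 1·0+4·5=20≤24, objective 45.
Maximum is 54 at (p,q)=(0,6).

54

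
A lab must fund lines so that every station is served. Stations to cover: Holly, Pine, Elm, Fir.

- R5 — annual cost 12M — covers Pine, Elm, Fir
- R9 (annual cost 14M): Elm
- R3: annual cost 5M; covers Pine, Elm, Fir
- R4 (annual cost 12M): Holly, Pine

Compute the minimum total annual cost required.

Choose R3 and R4: together they cover Holly, Pine, Elm, Fir — every station.
Total annual cost: 5 + 12 = 17.
No cover costs less than 17.

17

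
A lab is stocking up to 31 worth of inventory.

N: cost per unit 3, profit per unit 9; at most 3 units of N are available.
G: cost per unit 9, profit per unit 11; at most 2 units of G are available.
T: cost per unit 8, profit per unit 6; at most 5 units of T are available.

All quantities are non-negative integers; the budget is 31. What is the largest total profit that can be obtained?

This is a bounded integer knapsack.
N has the best ratio (9/3); taking only N gives at most 3×9 = 27 (stopped by the supply cap of 3).
Mixing does better — 3×N and 2×G: cost 27 ≤ 31, profit 3·9 + 2·11 = 49.

49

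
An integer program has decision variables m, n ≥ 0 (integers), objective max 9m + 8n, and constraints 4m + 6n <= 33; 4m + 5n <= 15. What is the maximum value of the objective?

The continuous relaxation peaks at (3.75, 0) with value 33.75; rounding to a feasible lattice point costs some objective.
(m,n)=(3,0): 4·3+6·0=12≤33, 4·3+5·0=12≤15, objective 27.
(m,n)=(2,1): 4·2+6·1=14≤33, 4·2+5·1=13≤15, objective 26.
No feasible integer point exceeds 27.

27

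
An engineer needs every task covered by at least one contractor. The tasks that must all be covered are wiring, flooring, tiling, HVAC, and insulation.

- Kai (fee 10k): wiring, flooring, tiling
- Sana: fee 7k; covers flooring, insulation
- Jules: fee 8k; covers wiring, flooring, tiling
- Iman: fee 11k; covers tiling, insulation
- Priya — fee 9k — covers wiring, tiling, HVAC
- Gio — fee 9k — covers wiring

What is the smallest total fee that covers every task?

16

This is a weighted set-cover instance.
The greedy cost-per-new-task heuristic would pick Jules, Sana, and Priya for 24, but a cheaper cover exists.
Choose Sana and Priya: together they cover wiring, flooring, tiling, HVAC, insulation — every task.
Total fee: 7 + 9 = 16.
No cover costs less than 16.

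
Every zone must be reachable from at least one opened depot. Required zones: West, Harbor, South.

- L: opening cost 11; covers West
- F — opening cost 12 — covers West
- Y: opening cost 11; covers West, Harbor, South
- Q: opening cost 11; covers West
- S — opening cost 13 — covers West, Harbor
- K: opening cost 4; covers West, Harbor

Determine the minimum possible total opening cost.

11

The greedy cost-per-new-zone heuristic would pick K and Y for 15, but a cheaper cover exists.
Y alone covers West, Harbor, South — every zone.
Total opening cost: 11.
No cover costs less than 11.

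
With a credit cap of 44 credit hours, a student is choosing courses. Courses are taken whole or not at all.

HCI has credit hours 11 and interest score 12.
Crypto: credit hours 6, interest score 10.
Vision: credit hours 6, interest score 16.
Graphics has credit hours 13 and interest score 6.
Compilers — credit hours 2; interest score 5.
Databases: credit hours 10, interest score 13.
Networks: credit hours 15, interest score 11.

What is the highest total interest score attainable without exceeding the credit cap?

HCI + Vision + Compilers + Databases + Networks: credit hours 11 + 6 + 2 + 10 + 15 = 44 ≤ 44, interest score 12 + 16 + 5 + 13 + 11 = 57.
HCI + Crypto + Vision + Compilers + Databases: credit hours 11 + 6 + 6 + 2 + 10 = 35 ≤ 44, interest score 12 + 10 + 16 + 5 + 13 = 56.
Best is HCI, Vision, Compilers, Databases, and Networks with total interest score 57.

57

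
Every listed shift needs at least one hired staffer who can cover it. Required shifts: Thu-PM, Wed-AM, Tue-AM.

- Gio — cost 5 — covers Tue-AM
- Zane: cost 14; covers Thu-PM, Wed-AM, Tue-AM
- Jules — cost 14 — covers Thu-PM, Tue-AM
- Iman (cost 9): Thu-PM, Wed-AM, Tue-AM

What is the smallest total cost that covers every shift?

Iman alone covers Thu-PM, Wed-AM, Tue-AM — every shift.
Total cost: 9.
No cover costs less than 9.

9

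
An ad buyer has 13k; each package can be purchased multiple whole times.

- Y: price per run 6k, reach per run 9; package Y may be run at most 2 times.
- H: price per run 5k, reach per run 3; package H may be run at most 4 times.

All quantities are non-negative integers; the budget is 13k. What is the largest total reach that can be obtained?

Take 2×Y: price 12 ≤ 13, reach 2·9 = 18.
Y has the best ratio (9/6) and is taken to its limit of 2; remaining capacity is filled optimally with the others.

18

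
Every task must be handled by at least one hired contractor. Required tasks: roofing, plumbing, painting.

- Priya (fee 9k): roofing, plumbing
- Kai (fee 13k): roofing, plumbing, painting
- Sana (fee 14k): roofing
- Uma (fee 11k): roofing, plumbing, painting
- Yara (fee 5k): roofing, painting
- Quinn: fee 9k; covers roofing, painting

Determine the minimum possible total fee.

11

The greedy cost-per-new-task heuristic would pick Yara and Priya for 14, but a cheaper cover exists.
Uma alone covers roofing, plumbing, painting — every task.
Total fee: 11.
No cover costs less than 11.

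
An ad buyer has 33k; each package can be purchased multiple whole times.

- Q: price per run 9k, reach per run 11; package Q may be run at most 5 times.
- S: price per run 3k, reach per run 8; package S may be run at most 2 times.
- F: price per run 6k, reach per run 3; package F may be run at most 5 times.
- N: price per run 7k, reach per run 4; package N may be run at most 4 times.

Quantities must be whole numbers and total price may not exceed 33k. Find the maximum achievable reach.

49

S has the best ratio (8/3); taking only S gives at most 2×8 = 16 (stopped by the supply cap of 2).
Mixing does better — 3×Q and 2×S: price 33 ≤ 33, reach 3·11 + 2·8 = 49.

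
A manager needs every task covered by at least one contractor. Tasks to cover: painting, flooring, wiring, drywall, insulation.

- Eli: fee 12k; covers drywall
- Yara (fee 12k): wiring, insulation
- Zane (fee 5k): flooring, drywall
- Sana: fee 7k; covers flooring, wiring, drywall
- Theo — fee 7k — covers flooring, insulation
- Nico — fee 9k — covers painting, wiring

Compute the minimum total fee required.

21

This is a weighted set-cover instance.
The greedy cost-per-new-task heuristic would pick Sana, Theo, and Nico for 23, but a cheaper cover exists.
Choose Zane, Theo, and Nico: together they cover painting, flooring, wiring, drywall, insulation — every task.
Total fee: 5 + 7 + 9 = 21.
No cover costs less than 21.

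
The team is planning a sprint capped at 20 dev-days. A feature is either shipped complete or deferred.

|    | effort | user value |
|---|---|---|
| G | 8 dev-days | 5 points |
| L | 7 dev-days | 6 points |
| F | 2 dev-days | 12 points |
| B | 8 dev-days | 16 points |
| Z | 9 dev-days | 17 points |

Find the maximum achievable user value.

This is an integer program with binary decision variables.
Take F, B, and Z: effort 2 + 8 + 9 = 19 ≤ 20, user value 12 + 16 + 17 = 45.
No other feasible combination does better.

45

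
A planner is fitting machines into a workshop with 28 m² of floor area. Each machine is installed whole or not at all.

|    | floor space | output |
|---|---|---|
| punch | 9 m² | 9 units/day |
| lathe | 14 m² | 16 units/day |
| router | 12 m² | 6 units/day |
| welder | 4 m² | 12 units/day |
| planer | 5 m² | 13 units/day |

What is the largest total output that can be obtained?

41

Treat it as a binary knapsack problem.
Allowing fractional choices, the relaxed optimum would be about 46.0, but machines are indivisible.
lathe + welder + planer: floor space 14 + 4 + 5 = 23 ≤ 28, output 16 + 12 + 13 = 41.
punch + lathe + planer: floor space 9 + 14 + 5 = 28 ≤ 28, output 9 + 16 + 13 = 38.
punch + lathe + welder: floor space 9 + 14 + 4 = 27 ≤ 28, output 9 + 16 + 12 = 37.
Best is lathe, welder, and planer with total output 41.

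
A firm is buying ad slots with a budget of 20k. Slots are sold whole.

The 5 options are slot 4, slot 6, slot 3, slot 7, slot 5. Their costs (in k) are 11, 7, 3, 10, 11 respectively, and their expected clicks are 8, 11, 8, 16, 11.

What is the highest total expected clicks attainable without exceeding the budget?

slot 6 + slot 3 + slot 7: cost 7 + 3 + 10 = 20 ≤ 20, expected clicks 11 + 8 + 16 = 35.
slot 3 + slot 7: cost 3 + 10 = 13 ≤ 20, expected clicks 8 + 16 = 24.
slot 6 + slot 7: cost 7 + 10 = 17 ≤ 20, expected clicks 11 + 16 = 27.
Best is slot 6, slot 3, and slot 7 with total expected clicks 35.

35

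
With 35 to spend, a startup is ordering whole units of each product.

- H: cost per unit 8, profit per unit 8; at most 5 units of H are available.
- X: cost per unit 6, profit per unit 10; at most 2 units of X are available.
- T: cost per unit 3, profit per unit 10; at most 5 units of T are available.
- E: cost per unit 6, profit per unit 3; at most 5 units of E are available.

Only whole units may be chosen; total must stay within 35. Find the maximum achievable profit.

78

T has the best ratio (10/3); taking only T gives at most 5×10 = 50 (stopped by the supply cap of 5).
Mixing does better — 1×H, 2×X, and 5×T: cost 35 ≤ 35, profit 1·8 + 2·10 + 5·10 = 78.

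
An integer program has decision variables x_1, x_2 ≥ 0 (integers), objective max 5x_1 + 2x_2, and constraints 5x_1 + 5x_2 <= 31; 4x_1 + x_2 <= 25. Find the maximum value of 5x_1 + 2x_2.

(x_1,x_2)=(6,0): 5·6+5·0=30≤31, 4·6+1·0=24≤25, objective 30.
(x_1,x_2)=(5,1): 5·5+5·1=30≤31, 4·5+1·1=21≤25, objective 27.
(x_1,x_2)=(5,0): 5·5+5·0=25≤31, 4·5+1·0=20≤25, objective 25.
Maximum is 30 at (x_1,x_2)=(6,0).

30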